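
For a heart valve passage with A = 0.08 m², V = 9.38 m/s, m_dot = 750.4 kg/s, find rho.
Formula: \dot{m} = \rho A V
Substituting knowns: 750.4 = rho·0.08·9.38
Solving for rho: rho = 750.4/(0.08·9.38) = 1000 kg/m³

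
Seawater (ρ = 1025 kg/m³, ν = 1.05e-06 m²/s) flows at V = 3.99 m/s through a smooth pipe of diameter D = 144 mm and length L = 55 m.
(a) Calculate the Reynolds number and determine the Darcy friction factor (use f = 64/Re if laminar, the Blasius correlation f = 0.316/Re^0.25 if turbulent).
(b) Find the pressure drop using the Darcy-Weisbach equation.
(a) Re = V·D/ν = 3.99·0.144/1.05e-06 = 547200 → turbulent (Re > 4000); f = 0.316/Re^0.25 = 0.316/547200^0.25 = 0.011619 (Blasius is strictly valid for Re ≲ 1e5; used here as the smooth-pipe estimate the problem specifies)
(b) Darcy-Weisbach: ΔP = f·(L/D)·½ρV²/1000 = 0.011619·(55/0.144)·½·1025·3.99²/1000 = 36.21 kPa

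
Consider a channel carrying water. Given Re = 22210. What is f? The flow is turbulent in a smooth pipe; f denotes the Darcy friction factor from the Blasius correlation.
Formula: f = \frac{0.316}{Re^{0.25}}
f = 0.316/22210^0.25 = 0.02589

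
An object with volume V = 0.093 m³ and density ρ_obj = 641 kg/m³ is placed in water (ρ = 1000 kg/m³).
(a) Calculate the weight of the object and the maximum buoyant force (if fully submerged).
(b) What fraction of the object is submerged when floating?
(a) W=rho_obj*g*V=641*9.81*0.093=584.8 N; F_B(max)=rho*g*V=1000*9.81*0.093=912.3 N
(b) Floating fraction=rho_obj/rho=641/1000=0.641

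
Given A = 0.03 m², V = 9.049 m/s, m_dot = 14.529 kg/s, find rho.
Formula: \dot{m} = \rho A V
Substituting knowns: 14.529 = rho·0.03·9.049
Solving for rho: rho = 14.529/(0.03·9.049) = 53.52 kg/m³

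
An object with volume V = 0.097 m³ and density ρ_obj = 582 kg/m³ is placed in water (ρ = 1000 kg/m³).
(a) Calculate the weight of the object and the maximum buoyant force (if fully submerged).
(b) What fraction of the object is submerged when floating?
(a) W=rho_obj*g*V=582*9.81*0.097=553.8 N; F_B(max)=rho*g*V=1000*9.81*0.097=951.6 N
(b) Floating fraction=rho_obj/rho=582/1000=0.582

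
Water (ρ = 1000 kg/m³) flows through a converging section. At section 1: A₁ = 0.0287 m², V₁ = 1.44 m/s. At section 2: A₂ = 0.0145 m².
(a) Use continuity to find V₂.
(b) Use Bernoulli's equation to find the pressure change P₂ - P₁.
(a) Continuity: A₁V₁=A₂V₂ -> V₂=A₁V₁/A₂=0.0287*1.44/0.0145=2.85 m/s
(b) Bernoulli: P₂-P₁=0.5*rho*(V₁^2-V₂^2)/1000=0.5*1000*(1.44^2-2.85^2)/1000=-3.024 kPa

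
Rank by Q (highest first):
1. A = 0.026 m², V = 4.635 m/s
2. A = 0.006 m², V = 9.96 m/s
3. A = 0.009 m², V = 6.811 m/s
Case 1: Q = 120.5 L/s
Case 2: Q = 59.76 L/s
Case 3: Q = 61.3 L/s
Ranking (highest first): 1, 3, 2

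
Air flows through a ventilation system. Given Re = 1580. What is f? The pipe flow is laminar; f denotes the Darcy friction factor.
Formula: f = \frac{64}{Re}
f = 64/1580 = 0.04051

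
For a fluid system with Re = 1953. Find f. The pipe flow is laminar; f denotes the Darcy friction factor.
Formula: f = \frac{64}{Re}
f = 64/1953 = 0.03277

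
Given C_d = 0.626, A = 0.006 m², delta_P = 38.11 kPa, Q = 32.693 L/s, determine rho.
Formula: Q = C_d A \sqrt{\frac{2 \Delta P}{\rho}}
Substituting knowns: 32.693 = 0.626·0.006·√(2·(38.11·1000)/rho)·1000
Solving for rho: rho = 2·(38.11·1000)/((32.693/1000)/(0.626·0.006))² = 1006 kg/m³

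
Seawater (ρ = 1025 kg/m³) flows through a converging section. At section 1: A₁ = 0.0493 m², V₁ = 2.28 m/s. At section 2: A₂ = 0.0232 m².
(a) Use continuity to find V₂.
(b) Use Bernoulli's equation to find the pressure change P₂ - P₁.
(a) Continuity: A₁V₁=A₂V₂ -> V₂=A₁V₁/A₂=0.0493*2.28/0.0232=4.84 m/s
(b) Bernoulli: P₂-P₁=0.5*rho*(V₁^2-V₂^2)/1000=0.5*1025*(2.28^2-4.84^2)/1000=-9.341 kPa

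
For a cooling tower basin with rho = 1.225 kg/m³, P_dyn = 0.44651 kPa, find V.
Formula: P_{dyn} = \frac{1}{2} \rho V^2
Substituting knowns: 0.44651 = 0.5·1.225·V²/1000
Solving for V: V = √(2·(0.44651·1000)/1.225) = 27 m/s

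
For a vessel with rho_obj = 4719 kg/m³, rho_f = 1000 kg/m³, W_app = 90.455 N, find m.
Formula: W_{app} = mg\left(1 - \frac{\rho_f}{\rho_{obj}}\right)
Substituting knowns: 90.455 = m·9.81·(1 − 1000/4719)
Solving for m: m = 90.455/(9.81·(1 − 1000/4719)) = 11.7 kg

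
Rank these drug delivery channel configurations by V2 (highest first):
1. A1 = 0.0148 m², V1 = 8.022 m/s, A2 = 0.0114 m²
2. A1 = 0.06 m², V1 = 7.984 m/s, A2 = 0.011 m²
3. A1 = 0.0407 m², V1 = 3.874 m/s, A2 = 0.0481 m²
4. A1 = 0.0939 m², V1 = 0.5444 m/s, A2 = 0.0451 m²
Case 1: V2 = 10.41 m/s
Case 2: V2 = 43.55 m/s
Case 3: V2 = 3.278 m/s
Case 4: V2 = 1.133 m/s
Ranking (highest first): 2, 1, 3, 4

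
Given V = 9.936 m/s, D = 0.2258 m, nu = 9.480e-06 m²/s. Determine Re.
Formula: Re = \frac{V D}{\nu}
Re = 9.936·0.2258/9.480e-06 = 236661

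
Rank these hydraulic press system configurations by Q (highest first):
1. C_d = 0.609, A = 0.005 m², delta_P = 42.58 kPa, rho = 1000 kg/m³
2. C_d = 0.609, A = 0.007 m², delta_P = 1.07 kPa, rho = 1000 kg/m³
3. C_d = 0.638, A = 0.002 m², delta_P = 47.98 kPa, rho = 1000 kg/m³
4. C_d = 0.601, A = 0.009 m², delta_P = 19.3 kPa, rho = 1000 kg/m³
Case 1: Q = 28.1 L/s
Case 2: Q = 6.236 L/s
Case 3: Q = 12.5 L/s
Case 4: Q = 33.61 L/s
Ranking (highest first): 4, 1, 3, 2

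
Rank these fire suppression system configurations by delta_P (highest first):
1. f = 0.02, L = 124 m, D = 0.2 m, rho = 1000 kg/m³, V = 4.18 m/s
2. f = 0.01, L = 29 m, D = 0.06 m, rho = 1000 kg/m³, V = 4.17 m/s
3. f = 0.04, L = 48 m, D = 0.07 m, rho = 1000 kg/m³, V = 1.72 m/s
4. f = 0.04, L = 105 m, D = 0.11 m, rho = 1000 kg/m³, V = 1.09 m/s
Case 1: delta_P = 108.3 kPa
Case 2: delta_P = 42.02 kPa
Case 3: delta_P = 40.57 kPa
Case 4: delta_P = 22.68 kPa
Ranking (highest first): 1, 2, 3, 4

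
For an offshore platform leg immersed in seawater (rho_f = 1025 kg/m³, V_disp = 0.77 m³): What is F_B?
Formula: F_B = \rho_f g V_{disp}
F_B = 1025·9.81·0.77 = 7743 N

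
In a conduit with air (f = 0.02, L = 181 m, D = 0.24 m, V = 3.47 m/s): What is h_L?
Formula: h_L = f \frac{L}{D} \frac{V^2}{2g}
h_L = 0.02·(181/0.24)·3.47²/(2·9.81) = 9.257 m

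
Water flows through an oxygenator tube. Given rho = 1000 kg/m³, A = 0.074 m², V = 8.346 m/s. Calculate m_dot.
Formula: \dot{m} = \rho A V
m_dot = 1000·0.074·8.346 = 617.6 kg/s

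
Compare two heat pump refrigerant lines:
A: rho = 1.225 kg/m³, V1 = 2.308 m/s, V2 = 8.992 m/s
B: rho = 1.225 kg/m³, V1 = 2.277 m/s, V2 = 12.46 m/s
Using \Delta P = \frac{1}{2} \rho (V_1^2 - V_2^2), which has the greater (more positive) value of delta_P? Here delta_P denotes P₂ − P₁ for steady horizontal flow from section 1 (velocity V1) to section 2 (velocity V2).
delta_P(A) = -0.04626 kPa, delta_P(B) = -0.09192 kPa. Answer: A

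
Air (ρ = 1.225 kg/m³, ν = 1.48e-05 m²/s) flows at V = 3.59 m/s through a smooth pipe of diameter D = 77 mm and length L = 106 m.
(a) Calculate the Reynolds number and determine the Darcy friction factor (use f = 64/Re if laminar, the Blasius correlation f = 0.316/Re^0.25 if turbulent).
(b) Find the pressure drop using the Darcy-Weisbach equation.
(a) Re = V·D/ν = 3.59·0.077/1.48e-05 = 18678 → turbulent (Re > 4000); f = 0.316/Re^0.25 = 0.316/18678^0.25 = 0.027031
(b) Darcy-Weisbach: ΔP = f·(L/D)·½ρV²/1000 = 0.027031·(106/0.077)·½·1.225·3.59²/1000 = 0.2937 kPa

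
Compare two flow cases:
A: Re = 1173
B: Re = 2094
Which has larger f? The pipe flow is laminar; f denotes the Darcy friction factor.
f(A) = 0.05456, f(B) = 0.03056. Answer: A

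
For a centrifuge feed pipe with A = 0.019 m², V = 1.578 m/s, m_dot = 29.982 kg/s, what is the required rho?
Formula: \dot{m} = \rho A V
Substituting knowns: 29.982 = rho·0.019·1.578
Solving for rho: rho = 29.982/(0.019·1.578) = 1000 kg/m³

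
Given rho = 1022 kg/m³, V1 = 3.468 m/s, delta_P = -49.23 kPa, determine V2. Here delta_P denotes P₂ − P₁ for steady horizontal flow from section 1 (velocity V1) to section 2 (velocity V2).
Formula: \Delta P = \frac{1}{2} \rho (V_1^2 - V_2^2)
Substituting knowns: -49.23 = 0.5·1022·(3.468² − V2²)/1000
Solving for V2: V2 = √(3.468² − 2·(-49.23·1000)/1022) = 10.41 m/s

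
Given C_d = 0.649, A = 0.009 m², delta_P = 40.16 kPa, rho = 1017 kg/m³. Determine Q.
Formula: Q = C_d A \sqrt{\frac{2 \Delta P}{\rho}}
Q = 0.649·0.009·√(2·(40.16·1000)/1017)·1000 = 51.91 L/s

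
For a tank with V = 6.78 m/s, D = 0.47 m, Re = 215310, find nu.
Formula: Re = \frac{V D}{\nu}
Substituting knowns: 215310 = 6.78·0.47/nu
Solving for nu: nu = 6.78·0.47/215310 = 1.480e-05 m²/s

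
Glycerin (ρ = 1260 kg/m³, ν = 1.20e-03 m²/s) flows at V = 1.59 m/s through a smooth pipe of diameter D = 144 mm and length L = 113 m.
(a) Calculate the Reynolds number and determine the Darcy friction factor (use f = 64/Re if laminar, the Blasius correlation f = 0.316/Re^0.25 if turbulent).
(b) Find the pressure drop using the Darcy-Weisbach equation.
(a) Re = V·D/ν = 1.59·0.144/1.20e-03 = 190.8 → laminar (Re < 2300); f = 64/Re = 64/190.8 = 0.33543
(b) Darcy-Weisbach: ΔP = f·(L/D)·½ρV²/1000 = 0.33543·(113/0.144)·½·1260·1.59²/1000 = 419.2 kPa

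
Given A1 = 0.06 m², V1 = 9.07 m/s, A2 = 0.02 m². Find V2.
Formula: V_2 = \frac{A_1 V_1}{A_2}
V2 = 0.06·9.07/0.02 = 27.21 m/s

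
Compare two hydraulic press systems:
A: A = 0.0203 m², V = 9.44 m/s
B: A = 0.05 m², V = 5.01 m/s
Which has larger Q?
Q(A) = 191.6 L/s, Q(B) = 250.5 L/s. Answer: B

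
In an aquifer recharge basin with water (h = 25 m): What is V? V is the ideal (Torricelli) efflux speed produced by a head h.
Formula: V = \sqrt{2 g h}
V = √(2·9.81·25) = 22.15 m/s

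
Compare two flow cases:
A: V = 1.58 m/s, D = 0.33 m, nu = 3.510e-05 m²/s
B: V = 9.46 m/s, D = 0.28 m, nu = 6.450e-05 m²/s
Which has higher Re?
Re(A) = 14855, Re(B) = 41067. Answer: B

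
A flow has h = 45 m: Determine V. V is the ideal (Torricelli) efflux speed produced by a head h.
Formula: V = \sqrt{2 g h}
V = √(2·9.81·45) = 29.71 m/s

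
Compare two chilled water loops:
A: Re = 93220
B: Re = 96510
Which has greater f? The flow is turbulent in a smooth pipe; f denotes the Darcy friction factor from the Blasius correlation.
f(A) = 0.01808, f(B) = 0.01793. Answer: A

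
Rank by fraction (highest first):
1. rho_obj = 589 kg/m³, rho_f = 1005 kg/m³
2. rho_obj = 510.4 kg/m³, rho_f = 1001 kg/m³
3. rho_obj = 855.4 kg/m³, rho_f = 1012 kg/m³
Case 1: fraction = 0.5861
Case 2: fraction = 0.5099
Case 3: fraction = 0.8453
Ranking (highest first): 3, 1, 2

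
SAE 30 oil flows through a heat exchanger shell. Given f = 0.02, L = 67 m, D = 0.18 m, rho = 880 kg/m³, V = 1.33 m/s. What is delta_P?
Formula: \Delta P = f \frac{L}{D} \frac{\rho V^2}{2}
delta_P = 0.02·(67/0.18)·0.5·880·1.33²/1000 = 5.794 kPa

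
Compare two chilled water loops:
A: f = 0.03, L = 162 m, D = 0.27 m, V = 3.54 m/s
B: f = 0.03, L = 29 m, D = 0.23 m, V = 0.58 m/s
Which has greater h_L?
h_L(A) = 11.5 m, h_L(B) = 0.06486 m. Answer: A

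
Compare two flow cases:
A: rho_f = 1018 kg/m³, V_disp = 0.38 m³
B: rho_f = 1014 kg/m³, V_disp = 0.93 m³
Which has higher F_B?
F_B(A) = 3795 N, F_B(B) = 9251 N. Answer: B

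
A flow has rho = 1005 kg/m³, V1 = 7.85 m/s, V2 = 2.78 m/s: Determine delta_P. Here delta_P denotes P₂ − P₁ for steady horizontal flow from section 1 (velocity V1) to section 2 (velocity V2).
Formula: \Delta P = \frac{1}{2} \rho (V_1^2 - V_2^2)
delta_P = 0.5·1005·(7.85² − 2.78²)/1000 = 27.08 kPa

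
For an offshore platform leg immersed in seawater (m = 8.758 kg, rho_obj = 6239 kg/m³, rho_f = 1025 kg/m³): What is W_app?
Formula: W_{app} = mg\left(1 - \frac{\rho_f}{\rho_{obj}}\right)
W_app = 8.758·9.81·(1 − 1025/6239) = 71.8 N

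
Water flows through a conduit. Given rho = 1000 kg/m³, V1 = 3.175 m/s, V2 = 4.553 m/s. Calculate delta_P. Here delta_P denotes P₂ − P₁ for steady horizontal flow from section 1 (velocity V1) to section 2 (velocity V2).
Formula: \Delta P = \frac{1}{2} \rho (V_1^2 - V_2^2)
delta_P = 0.5·1000·(3.175² − 4.553²)/1000 = -5.325 kPa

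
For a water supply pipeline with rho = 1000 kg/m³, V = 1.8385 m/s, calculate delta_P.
Formula: V = \sqrt{\frac{2 \Delta P}{\rho}}
Substituting knowns: 1.8385 = √(2·(delta_P·1000)/1000)
Solving for delta_P: delta_P = 1.8385²·1000/2/1000 = 1.69 kPa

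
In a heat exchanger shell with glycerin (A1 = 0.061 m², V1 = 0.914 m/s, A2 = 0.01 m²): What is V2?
Formula: V_2 = \frac{A_1 V_1}{A_2}
V2 = 0.061·0.914/0.01 = 5.575 m/s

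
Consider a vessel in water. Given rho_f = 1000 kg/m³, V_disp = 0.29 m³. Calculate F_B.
Formula: F_B = \rho_f g V_{disp}
F_B = 1000·9.81·0.29 = 2845 N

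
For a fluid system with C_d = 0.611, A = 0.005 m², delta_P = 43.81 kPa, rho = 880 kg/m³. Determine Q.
Formula: Q = C_d A \sqrt{\frac{2 \Delta P}{\rho}}
Q = 0.611·0.005·√(2·(43.81·1000)/880)·1000 = 30.48 L/s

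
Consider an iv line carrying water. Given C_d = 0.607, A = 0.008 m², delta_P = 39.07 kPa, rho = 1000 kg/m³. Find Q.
Formula: Q = C_d A \sqrt{\frac{2 \Delta P}{\rho}}
Q = 0.607·0.008·√(2·(39.07·1000)/1000)·1000 = 42.93 L/s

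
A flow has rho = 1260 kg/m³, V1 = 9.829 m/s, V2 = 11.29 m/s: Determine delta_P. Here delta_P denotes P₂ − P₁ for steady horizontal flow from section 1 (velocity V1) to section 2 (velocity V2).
Formula: \Delta P = \frac{1}{2} \rho (V_1^2 - V_2^2)
delta_P = 0.5·1260·(9.829² − 11.29²)/1000 = -19.44 kPa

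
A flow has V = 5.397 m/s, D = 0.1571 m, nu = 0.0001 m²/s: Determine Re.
Formula: Re = \frac{V D}{\nu}
Re = 5.397·0.1571/0.0001 = 8479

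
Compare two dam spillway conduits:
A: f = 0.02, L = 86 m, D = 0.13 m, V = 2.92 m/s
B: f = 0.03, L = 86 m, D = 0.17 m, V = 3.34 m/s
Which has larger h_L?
h_L(A) = 5.75 m, h_L(B) = 8.629 m. Answer: B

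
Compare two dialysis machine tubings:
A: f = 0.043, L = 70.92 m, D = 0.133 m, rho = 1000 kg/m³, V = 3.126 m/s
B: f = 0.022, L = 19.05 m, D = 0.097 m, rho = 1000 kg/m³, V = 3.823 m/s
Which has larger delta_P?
delta_P(A) = 112 kPa, delta_P(B) = 31.57 kPa. Answer: A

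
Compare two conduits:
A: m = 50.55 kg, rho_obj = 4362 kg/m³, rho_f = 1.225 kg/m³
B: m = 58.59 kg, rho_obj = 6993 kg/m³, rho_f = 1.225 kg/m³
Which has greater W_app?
W_app(A) = 495.8 N, W_app(B) = 574.7 N. Answer: B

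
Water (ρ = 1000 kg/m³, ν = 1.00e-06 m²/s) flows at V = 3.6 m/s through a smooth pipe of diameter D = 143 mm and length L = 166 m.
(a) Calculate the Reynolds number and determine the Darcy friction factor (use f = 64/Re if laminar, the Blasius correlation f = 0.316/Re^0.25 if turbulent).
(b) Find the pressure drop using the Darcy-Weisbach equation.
(a) Re = V·D/ν = 3.6·0.143/1.00e-06 = 514800 → turbulent (Re > 4000); f = 0.316/Re^0.25 = 0.316/514800^0.25 = 0.011797 (Blasius is strictly valid for Re ≲ 1e5; used here as the smooth-pipe estimate the problem specifies)
(b) Darcy-Weisbach: ΔP = f·(L/D)·½ρV²/1000 = 0.011797·(166/0.143)·½·1000·3.6²/1000 = 88.74 kPa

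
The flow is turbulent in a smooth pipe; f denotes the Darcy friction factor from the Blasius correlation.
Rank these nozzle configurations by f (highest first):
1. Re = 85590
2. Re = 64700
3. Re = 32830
Case 1: f = 0.01847
Case 2: f = 0.01981
Case 3: f = 0.02348
Ranking (highest first): 3, 2, 1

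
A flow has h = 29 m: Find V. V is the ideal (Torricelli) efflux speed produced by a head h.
Formula: V = \sqrt{2 g h}
V = √(2·9.81·29) = 23.85 m/s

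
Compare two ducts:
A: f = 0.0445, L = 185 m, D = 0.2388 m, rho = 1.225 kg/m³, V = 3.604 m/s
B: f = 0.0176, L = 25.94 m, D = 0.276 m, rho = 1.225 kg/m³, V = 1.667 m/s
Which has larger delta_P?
delta_P(A) = 0.2743 kPa, delta_P(B) = 0.002815 kPa. Answer: A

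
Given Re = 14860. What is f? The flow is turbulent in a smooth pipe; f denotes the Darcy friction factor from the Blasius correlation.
Formula: f = \frac{0.316}{Re^{0.25}}
f = 0.316/14860^0.25 = 0.02862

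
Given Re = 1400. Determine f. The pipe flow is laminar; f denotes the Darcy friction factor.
Formula: f = \frac{64}{Re}
f = 64/1400 = 0.04571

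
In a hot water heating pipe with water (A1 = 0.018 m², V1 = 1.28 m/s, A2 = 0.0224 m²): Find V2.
Formula: V_2 = \frac{A_1 V_1}{A_2}
V2 = 0.018·1.28/0.0224 = 1.029 m/s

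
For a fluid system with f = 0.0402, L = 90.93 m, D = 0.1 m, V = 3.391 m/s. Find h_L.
Formula: h_L = f \frac{L}{D} \frac{V^2}{2g}
h_L = 0.0402·(90.93/0.1)·3.391²/(2·9.81) = 21.42 m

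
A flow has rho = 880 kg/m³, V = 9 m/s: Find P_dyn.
Formula: P_{dyn} = \frac{1}{2} \rho V^2
P_dyn = 0.5·880·9²/1000 = 35.64 kPa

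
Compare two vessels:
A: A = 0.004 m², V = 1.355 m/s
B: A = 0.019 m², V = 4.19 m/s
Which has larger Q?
Q(A) = 5.42 L/s, Q(B) = 79.61 L/s. Answer: B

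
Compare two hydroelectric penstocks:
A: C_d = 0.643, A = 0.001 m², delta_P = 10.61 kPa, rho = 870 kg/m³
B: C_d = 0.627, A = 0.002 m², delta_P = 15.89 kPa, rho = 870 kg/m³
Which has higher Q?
Q(A) = 3.176 L/s, Q(B) = 7.579 L/s. Answer: B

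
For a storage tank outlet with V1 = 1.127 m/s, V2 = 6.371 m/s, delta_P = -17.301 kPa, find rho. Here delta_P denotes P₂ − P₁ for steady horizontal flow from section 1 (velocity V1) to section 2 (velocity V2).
Formula: \Delta P = \frac{1}{2} \rho (V_1^2 - V_2^2)
Substituting knowns: -17.301 = 0.5·rho·(1.127² − 6.371²)/1000
Solving for rho: rho = 2·(-17.301·1000)/(1.127² − 6.371²) = 880 kg/m³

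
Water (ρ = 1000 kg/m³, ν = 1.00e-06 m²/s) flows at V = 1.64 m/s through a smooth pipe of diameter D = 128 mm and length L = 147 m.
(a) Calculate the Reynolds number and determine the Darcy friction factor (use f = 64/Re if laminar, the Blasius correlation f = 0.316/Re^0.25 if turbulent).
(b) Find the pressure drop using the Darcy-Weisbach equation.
(a) Re = V·D/ν = 1.64·0.128/1.00e-06 = 209920 → turbulent (Re > 4000); f = 0.316/Re^0.25 = 0.316/209920^0.25 = 0.014763 (Blasius is strictly valid for Re ≲ 1e5; used here as the smooth-pipe estimate the problem specifies)
(b) Darcy-Weisbach: ΔP = f·(L/D)·½ρV²/1000 = 0.014763·(147/0.128)·½·1000·1.64²/1000 = 22.8 kPa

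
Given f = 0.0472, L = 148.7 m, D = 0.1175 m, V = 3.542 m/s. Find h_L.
Formula: h_L = f \frac{L}{D} \frac{V^2}{2g}
h_L = 0.0472·(148.7/0.1175)·3.542²/(2·9.81) = 38.2 m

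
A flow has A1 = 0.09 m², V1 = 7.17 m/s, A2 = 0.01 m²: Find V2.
Formula: V_2 = \frac{A_1 V_1}{A_2}
V2 = 0.09·7.17/0.01 = 64.53 m/s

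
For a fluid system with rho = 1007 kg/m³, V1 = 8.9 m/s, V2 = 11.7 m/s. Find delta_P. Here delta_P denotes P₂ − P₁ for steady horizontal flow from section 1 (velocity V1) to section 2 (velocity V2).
Formula: \Delta P = \frac{1}{2} \rho (V_1^2 - V_2^2)
delta_P = 0.5·1007·(8.9² − 11.7²)/1000 = -29.04 kPa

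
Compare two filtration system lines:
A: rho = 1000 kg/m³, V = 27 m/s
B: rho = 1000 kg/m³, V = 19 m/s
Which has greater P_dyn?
P_dyn(A) = 364.5 kPa, P_dyn(B) = 180.5 kPa. Answer: A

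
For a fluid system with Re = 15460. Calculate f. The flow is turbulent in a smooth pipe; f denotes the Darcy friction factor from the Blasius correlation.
Formula: f = \frac{0.316}{Re^{0.25}}
f = 0.316/15460^0.25 = 0.02834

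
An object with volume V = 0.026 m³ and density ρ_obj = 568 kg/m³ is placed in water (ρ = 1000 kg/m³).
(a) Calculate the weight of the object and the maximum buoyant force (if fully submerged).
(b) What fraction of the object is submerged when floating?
(a) W=rho_obj*g*V=568*9.81*0.026=144.9 N; F_B(max)=rho*g*V=1000*9.81*0.026=255.1 N
(b) Floating fraction=rho_obj/rho=568/1000=0.568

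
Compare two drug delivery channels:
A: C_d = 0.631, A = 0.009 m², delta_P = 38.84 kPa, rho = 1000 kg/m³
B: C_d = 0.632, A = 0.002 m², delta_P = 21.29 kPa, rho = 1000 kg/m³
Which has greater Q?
Q(A) = 50.05 L/s, Q(B) = 8.248 L/s. Answer: A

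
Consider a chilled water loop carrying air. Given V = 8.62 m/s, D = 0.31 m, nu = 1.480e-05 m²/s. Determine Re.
Formula: Re = \frac{V D}{\nu}
Re = 8.62·0.31/1.480e-05 = 180554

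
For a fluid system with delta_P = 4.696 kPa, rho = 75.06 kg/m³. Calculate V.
Formula: V = \sqrt{\frac{2 \Delta P}{\rho}}
V = √(2·(4.696·1000)/75.06) = 11.19 m/s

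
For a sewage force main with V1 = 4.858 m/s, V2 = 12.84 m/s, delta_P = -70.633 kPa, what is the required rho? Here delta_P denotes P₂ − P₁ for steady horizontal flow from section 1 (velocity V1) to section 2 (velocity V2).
Formula: \Delta P = \frac{1}{2} \rho (V_1^2 - V_2^2)
Substituting knowns: -70.633 = 0.5·rho·(4.858² − 12.84²)/1000
Solving for rho: rho = 2·(-70.633·1000)/(4.858² − 12.84²) = 1000 kg/m³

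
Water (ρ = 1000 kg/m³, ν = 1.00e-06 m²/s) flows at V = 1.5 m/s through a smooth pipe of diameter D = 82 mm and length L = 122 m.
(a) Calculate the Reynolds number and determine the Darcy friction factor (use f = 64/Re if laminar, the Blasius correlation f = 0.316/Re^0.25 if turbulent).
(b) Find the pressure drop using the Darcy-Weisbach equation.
(a) Re = V·D/ν = 1.5·0.082/1.00e-06 = 123000 → turbulent (Re > 4000); f = 0.316/Re^0.25 = 0.316/123000^0.25 = 0.016874 (Blasius is strictly valid for Re ≲ 1e5; used here as the smooth-pipe estimate the problem specifies)
(b) Darcy-Weisbach: ΔP = f·(L/D)·½ρV²/1000 = 0.016874·(122/0.082)·½·1000·1.5²/1000 = 28.24 kPa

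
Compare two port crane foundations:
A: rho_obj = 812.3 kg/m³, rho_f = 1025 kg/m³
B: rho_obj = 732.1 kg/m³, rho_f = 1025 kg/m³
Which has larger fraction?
fraction(A) = 0.7925, fraction(B) = 0.7142. Answer: A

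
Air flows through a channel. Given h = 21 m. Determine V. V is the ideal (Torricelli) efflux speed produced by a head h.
Formula: V = \sqrt{2 g h}
V = √(2·9.81·21) = 20.3 m/s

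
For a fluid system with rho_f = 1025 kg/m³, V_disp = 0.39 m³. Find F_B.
Formula: F_B = \rho_f g V_{disp}
F_B = 1025·9.81·0.39 = 3922 N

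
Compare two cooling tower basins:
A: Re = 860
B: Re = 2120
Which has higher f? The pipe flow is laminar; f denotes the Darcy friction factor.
f(A) = 0.07442, f(B) = 0.03019. Answer: A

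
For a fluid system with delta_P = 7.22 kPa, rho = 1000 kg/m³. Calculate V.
Formula: V = \sqrt{\frac{2 \Delta P}{\rho}}
V = √(2·(7.22·1000)/1000) = 3.8 m/s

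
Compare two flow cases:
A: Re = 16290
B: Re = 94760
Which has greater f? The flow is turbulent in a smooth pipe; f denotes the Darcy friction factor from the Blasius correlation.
f(A) = 0.02797, f(B) = 0.01801. Answer: A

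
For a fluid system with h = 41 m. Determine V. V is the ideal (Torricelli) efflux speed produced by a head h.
Formula: V = \sqrt{2 g h}
V = √(2·9.81·41) = 28.36 m/s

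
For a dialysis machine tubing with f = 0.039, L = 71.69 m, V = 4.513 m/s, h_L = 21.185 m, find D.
Formula: h_L = f \frac{L}{D} \frac{V^2}{2g}
Substituting knowns: 21.185 = 0.039·(71.69/D)·4.513²/(2·9.81)
Solving for D: D = 0.039·71.69·4.513²/(2·9.81·21.185) = 0.137 m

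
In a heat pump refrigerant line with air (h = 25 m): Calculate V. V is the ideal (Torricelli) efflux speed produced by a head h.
Formula: V = \sqrt{2 g h}
V = √(2·9.81·25) = 22.15 m/s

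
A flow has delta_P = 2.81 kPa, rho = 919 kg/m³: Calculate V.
Formula: V = \sqrt{\frac{2 \Delta P}{\rho}}
V = √(2·(2.81·1000)/919) = 2.473 m/s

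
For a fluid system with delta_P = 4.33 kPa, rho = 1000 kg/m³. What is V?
Formula: V = \sqrt{\frac{2 \Delta P}{\rho}}
V = √(2·(4.33·1000)/1000) = 2.943 m/s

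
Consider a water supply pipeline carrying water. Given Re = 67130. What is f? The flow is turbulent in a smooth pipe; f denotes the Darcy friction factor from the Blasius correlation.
Formula: f = \frac{0.316}{Re^{0.25}}
f = 0.316/67130^0.25 = 0.01963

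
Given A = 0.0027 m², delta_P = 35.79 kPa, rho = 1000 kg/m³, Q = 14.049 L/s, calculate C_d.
Formula: Q = C_d A \sqrt{\frac{2 \Delta P}{\rho}}
Substituting knowns: 14.049 = C_d·0.0027·√(2·(35.79·1000)/1000)·1000
Solving for C_d: C_d = (14.049/1000)/(0.0027·√(2·(35.79·1000)/1000)) = 0.615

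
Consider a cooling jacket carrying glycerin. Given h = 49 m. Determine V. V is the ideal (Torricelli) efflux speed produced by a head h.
Formula: V = \sqrt{2 g h}
V = √(2·9.81·49) = 31.01 m/s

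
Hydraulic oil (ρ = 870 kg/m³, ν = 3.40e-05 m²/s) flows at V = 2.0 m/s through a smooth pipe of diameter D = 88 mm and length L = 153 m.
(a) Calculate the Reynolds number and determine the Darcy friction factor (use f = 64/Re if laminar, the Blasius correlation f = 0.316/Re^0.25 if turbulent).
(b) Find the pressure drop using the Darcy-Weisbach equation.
(a) Re = V·D/ν = 2.0·0.088/3.40e-05 = 5176.5 → turbulent (Re > 4000); f = 0.316/Re^0.25 = 0.316/5176.5^0.25 = 0.037254
(b) Darcy-Weisbach: ΔP = f·(L/D)·½ρV²/1000 = 0.037254·(153/0.088)·½·870·2.0²/1000 = 112.7 kPa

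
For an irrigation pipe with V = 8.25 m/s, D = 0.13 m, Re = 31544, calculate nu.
Formula: Re = \frac{V D}{\nu}
Substituting knowns: 31544 = 8.25·0.13/nu
Solving for nu: nu = 8.25·0.13/31544 = 3.400e-05 m²/s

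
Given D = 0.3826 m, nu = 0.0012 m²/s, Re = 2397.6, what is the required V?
Formula: Re = \frac{V D}{\nu}
Substituting knowns: 2397.6 = V·0.3826/0.0012
Solving for V: V = 2397.6·0.0012/0.3826 = 7.52 m/s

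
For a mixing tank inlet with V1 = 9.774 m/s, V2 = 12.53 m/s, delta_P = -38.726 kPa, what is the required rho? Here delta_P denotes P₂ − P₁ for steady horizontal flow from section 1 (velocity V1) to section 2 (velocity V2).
Formula: \Delta P = \frac{1}{2} \rho (V_1^2 - V_2^2)
Substituting knowns: -38.726 = 0.5·rho·(9.774² − 12.53²)/1000
Solving for rho: rho = 2·(-38.726·1000)/(9.774² − 12.53²) = 1260 kg/m³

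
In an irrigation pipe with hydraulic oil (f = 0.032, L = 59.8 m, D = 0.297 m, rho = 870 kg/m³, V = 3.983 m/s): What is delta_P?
Formula: \Delta P = f \frac{L}{D} \frac{\rho V^2}{2}
delta_P = 0.032·(59.8/0.297)·0.5·870·3.983²/1000 = 44.46 kPa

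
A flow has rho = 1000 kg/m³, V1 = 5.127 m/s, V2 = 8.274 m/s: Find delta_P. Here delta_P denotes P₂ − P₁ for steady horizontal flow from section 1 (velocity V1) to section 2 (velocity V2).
Formula: \Delta P = \frac{1}{2} \rho (V_1^2 - V_2^2)
delta_P = 0.5·1000·(5.127² − 8.274²)/1000 = -21.09 kPa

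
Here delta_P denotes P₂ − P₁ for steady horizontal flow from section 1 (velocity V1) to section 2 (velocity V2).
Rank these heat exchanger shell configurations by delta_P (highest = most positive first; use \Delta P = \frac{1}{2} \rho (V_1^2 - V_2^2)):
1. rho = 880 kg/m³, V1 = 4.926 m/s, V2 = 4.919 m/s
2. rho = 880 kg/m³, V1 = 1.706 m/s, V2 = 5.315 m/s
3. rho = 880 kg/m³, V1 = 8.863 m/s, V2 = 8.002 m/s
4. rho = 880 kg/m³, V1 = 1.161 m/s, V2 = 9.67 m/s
Case 1: delta_P = 0.03032 kPa
Case 2: delta_P = -11.15 kPa
Case 3: delta_P = 6.389 kPa
Case 4: delta_P = -40.55 kPa
Ranking (highest first): 3, 1, 2, 4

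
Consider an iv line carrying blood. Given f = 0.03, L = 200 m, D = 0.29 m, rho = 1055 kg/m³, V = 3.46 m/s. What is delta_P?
Formula: \Delta P = f \frac{L}{D} \frac{\rho V^2}{2}
delta_P = 0.03·(200/0.29)·0.5·1055·3.46²/1000 = 130.7 kPa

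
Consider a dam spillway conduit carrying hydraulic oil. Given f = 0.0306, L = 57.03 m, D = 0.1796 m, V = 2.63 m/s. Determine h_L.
Formula: h_L = f \frac{L}{D} \frac{V^2}{2g}
h_L = 0.0306·(57.03/0.1796)·2.63²/(2·9.81) = 3.426 m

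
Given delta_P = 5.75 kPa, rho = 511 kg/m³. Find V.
Formula: V = \sqrt{\frac{2 \Delta P}{\rho}}
V = √(2·(5.75·1000)/511) = 4.744 m/s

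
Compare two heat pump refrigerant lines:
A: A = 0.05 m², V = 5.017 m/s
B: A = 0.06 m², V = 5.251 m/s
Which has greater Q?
Q(A) = 250.9 L/s, Q(B) = 315.1 L/s. Answer: B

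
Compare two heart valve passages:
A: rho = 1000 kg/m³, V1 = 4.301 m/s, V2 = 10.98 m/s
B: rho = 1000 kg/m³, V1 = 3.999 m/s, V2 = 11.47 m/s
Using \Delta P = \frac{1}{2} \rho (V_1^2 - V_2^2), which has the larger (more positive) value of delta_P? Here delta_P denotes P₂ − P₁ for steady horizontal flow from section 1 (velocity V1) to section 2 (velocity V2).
delta_P(A) = -51.03 kPa, delta_P(B) = -57.78 kPa. Answer: A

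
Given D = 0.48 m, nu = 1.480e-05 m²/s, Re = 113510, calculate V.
Formula: Re = \frac{V D}{\nu}
Substituting knowns: 113510 = V·0.48/1.480e-05
Solving for V: V = 113510·1.480e-05/0.48 = 3.5 m/s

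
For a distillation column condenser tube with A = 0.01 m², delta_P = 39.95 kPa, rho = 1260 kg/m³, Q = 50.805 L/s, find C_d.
Formula: Q = C_d A \sqrt{\frac{2 \Delta P}{\rho}}
Substituting knowns: 50.805 = C_d·0.01·√(2·(39.95·1000)/1260)·1000
Solving for C_d: C_d = (50.805/1000)/(0.01·√(2·(39.95·1000)/1260)) = 0.638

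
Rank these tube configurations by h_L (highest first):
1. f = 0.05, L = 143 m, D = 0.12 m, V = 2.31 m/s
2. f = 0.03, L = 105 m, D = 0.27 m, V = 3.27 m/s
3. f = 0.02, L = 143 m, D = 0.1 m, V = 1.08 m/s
Case 1: h_L = 16.21 m
Case 2: h_L = 6.358 m
Case 3: h_L = 1.7 m
Ranking (highest first): 1, 2, 3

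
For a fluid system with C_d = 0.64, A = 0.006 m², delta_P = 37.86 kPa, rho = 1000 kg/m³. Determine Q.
Formula: Q = C_d A \sqrt{\frac{2 \Delta P}{\rho}}
Q = 0.64·0.006·√(2·(37.86·1000)/1000)·1000 = 33.41 L/s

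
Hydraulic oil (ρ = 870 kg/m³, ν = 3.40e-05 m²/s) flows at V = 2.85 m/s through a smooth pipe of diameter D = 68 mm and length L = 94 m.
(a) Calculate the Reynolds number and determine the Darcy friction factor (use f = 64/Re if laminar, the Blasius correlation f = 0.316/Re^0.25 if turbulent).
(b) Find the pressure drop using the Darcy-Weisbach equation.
(a) Re = V·D/ν = 2.85·0.068/3.40e-05 = 5700 → turbulent (Re > 4000); f = 0.316/Re^0.25 = 0.316/5700^0.25 = 0.036368
(b) Darcy-Weisbach: ΔP = f·(L/D)·½ρV²/1000 = 0.036368·(94/0.068)·½·870·2.85²/1000 = 177.6 kPa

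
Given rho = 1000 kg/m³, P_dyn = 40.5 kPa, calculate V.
Formula: P_{dyn} = \frac{1}{2} \rho V^2
Substituting knowns: 40.5 = 0.5·1000·V²/1000
Solving for V: V = √(2·(40.5·1000)/1000) = 9 m/s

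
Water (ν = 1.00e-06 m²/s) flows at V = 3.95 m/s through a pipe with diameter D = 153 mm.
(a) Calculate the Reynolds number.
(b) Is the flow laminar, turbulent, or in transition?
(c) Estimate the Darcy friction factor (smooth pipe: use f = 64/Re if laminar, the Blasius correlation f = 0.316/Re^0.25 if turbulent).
(a) Re = V·D/ν = 3.95·0.153/1.00e-06 = 604350
(b) Flow regime: turbulent (Re > 4000)
(c) Friction factor: f = 0.316/Re^0.25 = 0.316/604350^0.25 = 0.01133 (Blasius is strictly valid for Re ≲ 1e5; used here as the smooth-pipe estimate the problem specifies)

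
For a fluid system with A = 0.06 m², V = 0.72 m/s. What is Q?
Formula: Q = A V
Q = 0.06·0.72·1000 = 43.2 L/s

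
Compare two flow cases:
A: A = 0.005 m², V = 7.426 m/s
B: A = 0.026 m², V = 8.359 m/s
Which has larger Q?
Q(A) = 37.13 L/s, Q(B) = 217.3 L/s. Answer: B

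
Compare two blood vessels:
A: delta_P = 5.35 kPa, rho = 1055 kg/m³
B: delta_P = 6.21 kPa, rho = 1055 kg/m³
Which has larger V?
V(A) = 3.185 m/s, V(B) = 3.431 m/s. Answer: B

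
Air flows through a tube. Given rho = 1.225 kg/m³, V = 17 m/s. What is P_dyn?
Formula: P_{dyn} = \frac{1}{2} \rho V^2
P_dyn = 0.5·1.225·17²/1000 = 0.177 kPa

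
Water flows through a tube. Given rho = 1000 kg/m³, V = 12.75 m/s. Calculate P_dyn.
Formula: P_{dyn} = \frac{1}{2} \rho V^2
P_dyn = 0.5·1000·12.75²/1000 = 81.28 kPa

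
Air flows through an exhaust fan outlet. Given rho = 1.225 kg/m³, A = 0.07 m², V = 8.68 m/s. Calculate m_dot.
Formula: \dot{m} = \rho A V
m_dot = 1.225·0.07·8.68 = 0.7443 kg/s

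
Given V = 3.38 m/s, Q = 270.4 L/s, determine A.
Formula: Q = A V
Substituting knowns: 270.4 = A·3.38·1000
Solving for A: A = (270.4/1000)/3.38 = 0.08 m²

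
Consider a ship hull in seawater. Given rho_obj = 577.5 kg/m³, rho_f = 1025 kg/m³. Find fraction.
Formula: f_{sub} = \frac{\rho_{obj}}{\rho_f}
fraction = 577.5/1025 = 0.5634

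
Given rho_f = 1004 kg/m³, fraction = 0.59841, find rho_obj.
Formula: f_{sub} = \frac{\rho_{obj}}{\rho_f}
Substituting knowns: 0.59841 = rho_obj/1004
Solving for rho_obj: rho_obj = 0.59841·1004 = 600.8 kg/m³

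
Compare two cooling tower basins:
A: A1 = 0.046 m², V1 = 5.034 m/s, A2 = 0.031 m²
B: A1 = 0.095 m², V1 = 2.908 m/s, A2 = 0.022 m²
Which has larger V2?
V2(A) = 7.47 m/s, V2(B) = 12.56 m/s. Answer: B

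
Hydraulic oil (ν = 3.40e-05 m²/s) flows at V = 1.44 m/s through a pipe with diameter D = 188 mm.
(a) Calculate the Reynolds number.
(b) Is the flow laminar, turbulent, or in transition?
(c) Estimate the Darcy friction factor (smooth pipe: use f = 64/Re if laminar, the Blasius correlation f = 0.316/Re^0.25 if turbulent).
(a) Re = V·D/ν = 1.44·0.188/3.40e-05 = 7962.4
(b) Flow regime: turbulent (Re > 4000)
(c) Friction factor: f = 0.316/Re^0.25 = 0.316/7962.4^0.25 = 0.03345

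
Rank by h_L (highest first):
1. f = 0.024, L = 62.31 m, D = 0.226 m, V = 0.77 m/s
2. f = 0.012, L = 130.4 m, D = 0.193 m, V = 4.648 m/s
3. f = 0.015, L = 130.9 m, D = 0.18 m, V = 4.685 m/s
Case 1: h_L = 0.2 m
Case 2: h_L = 8.928 m
Case 3: h_L = 12.2 m
Ranking (highest first): 3, 2, 1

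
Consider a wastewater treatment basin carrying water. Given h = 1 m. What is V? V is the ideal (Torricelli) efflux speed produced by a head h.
Formula: V = \sqrt{2 g h}
V = √(2·9.81·1) = 4.429 m/s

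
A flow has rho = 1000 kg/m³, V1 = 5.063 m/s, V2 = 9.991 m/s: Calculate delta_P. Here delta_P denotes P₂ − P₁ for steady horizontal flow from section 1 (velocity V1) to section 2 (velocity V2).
Formula: \Delta P = \frac{1}{2} \rho (V_1^2 - V_2^2)
delta_P = 0.5·1000·(5.063² − 9.991²)/1000 = -37.09 kPa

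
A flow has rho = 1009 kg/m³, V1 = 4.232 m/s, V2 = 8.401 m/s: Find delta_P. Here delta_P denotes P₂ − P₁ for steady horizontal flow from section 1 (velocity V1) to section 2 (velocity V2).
Formula: \Delta P = \frac{1}{2} \rho (V_1^2 - V_2^2)
delta_P = 0.5·1009·(4.232² − 8.401²)/1000 = -26.57 kPa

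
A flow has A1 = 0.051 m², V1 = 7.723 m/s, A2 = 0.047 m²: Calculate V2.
Formula: V_2 = \frac{A_1 V_1}{A_2}
V2 = 0.051·7.723/0.047 = 8.38 m/s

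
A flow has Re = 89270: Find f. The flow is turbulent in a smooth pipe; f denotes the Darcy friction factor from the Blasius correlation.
Formula: f = \frac{0.316}{Re^{0.25}}
f = 0.316/89270^0.25 = 0.01828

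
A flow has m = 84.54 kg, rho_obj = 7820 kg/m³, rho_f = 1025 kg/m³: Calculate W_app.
Formula: W_{app} = mg\left(1 - \frac{\rho_f}{\rho_{obj}}\right)
W_app = 84.54·9.81·(1 − 1025/7820) = 720.6 N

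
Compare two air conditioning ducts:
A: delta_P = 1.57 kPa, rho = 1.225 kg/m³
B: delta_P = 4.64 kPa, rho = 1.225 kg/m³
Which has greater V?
V(A) = 50.63 m/s, V(B) = 87.04 m/s. Answer: B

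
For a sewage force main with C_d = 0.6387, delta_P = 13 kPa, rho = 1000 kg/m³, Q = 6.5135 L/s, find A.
Formula: Q = C_d A \sqrt{\frac{2 \Delta P}{\rho}}
Substituting knowns: 6.5135 = 0.6387·A·√(2·(13·1000)/1000)·1000
Solving for A: A = (6.5135/1000)/(0.6387·√(2·(13·1000)/1000)) = 0.002 m²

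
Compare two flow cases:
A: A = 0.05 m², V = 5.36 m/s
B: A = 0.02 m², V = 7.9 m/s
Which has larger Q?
Q(A) = 268 L/s, Q(B) = 158 L/s. Answer: A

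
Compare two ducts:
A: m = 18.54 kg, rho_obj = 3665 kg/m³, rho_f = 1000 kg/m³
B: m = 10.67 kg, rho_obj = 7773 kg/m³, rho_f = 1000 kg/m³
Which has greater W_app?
W_app(A) = 132.3 N, W_app(B) = 91.21 N. Answer: A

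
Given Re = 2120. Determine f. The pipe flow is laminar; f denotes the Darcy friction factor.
Formula: f = \frac{64}{Re}
f = 64/2120 = 0.03019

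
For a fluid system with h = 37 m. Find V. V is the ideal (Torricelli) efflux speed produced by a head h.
Formula: V = \sqrt{2 g h}
V = √(2·9.81·37) = 26.94 m/s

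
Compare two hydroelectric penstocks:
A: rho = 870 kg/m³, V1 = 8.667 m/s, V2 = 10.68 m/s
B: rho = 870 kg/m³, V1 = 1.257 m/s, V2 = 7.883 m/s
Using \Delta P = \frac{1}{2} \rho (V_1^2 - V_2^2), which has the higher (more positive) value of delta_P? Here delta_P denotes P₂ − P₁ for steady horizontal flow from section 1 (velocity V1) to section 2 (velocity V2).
delta_P(A) = -16.94 kPa, delta_P(B) = -26.34 kPa. Answer: A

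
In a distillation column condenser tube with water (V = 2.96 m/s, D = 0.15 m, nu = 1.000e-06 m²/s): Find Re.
Formula: Re = \frac{V D}{\nu}
Re = 2.96·0.15/1.000e-06 = 444000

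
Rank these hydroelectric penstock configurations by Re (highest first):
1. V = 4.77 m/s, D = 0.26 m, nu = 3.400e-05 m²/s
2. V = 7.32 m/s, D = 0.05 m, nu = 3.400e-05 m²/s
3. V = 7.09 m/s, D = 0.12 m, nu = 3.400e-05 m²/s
Case 1: Re = 36476
Case 2: Re = 10765
Case 3: Re = 25024
Ranking (highest first): 1, 3, 2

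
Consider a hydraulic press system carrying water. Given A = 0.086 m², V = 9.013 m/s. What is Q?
Formula: Q = A V
Q = 0.086·9.013·1000 = 775.1 L/s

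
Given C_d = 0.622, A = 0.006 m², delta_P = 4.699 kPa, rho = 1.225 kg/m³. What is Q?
Formula: Q = C_d A \sqrt{\frac{2 \Delta P}{\rho}}
Q = 0.622·0.006·√(2·(4.699·1000)/1.225)·1000 = 326.9 L/s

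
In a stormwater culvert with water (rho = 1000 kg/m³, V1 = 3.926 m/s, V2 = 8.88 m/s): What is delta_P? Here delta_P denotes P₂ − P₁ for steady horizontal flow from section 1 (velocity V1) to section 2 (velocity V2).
Formula: \Delta P = \frac{1}{2} \rho (V_1^2 - V_2^2)
delta_P = 0.5·1000·(3.926² − 8.88²)/1000 = -31.72 kPa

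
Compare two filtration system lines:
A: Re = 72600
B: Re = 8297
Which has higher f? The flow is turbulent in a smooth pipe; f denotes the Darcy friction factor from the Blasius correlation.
f(A) = 0.01925, f(B) = 0.03311. Answer: B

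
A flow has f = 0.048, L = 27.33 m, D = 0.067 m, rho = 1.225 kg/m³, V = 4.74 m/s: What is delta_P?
Formula: \Delta P = f \frac{L}{D} \frac{\rho V^2}{2}
delta_P = 0.048·(27.33/0.067)·0.5·1.225·4.74²/1000 = 0.2694 kPa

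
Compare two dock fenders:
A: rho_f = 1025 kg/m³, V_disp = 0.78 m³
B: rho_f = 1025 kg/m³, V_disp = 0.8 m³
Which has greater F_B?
F_B(A) = 7843 N, F_B(B) = 8044 N. Answer: B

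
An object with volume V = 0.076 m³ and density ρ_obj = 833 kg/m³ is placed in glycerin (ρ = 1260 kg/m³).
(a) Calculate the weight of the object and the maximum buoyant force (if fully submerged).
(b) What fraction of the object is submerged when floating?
(a) W=rho_obj*g*V=833*9.81*0.076=621.1 N; F_B(max)=rho*g*V=1260*9.81*0.076=939.4 N
(b) Floating fraction=rho_obj/rho=833/1260=0.661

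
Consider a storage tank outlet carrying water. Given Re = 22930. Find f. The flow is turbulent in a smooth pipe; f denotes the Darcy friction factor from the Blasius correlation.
Formula: f = \frac{0.316}{Re^{0.25}}
f = 0.316/22930^0.25 = 0.02568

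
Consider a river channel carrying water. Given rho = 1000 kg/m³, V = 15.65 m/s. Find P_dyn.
Formula: P_{dyn} = \frac{1}{2} \rho V^2
P_dyn = 0.5·1000·15.65²/1000 = 122.5 kPa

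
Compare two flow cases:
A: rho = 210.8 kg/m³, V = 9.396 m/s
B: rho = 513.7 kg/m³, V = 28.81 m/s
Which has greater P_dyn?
P_dyn(A) = 9.305 kPa, P_dyn(B) = 213.2 kPa. Answer: B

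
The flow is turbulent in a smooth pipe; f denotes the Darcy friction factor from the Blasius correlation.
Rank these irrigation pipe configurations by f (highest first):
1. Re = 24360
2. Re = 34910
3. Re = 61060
Case 1: f = 0.02529
Case 2: f = 0.02312
Case 3: f = 0.0201
Ranking (highest first): 1, 2, 3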